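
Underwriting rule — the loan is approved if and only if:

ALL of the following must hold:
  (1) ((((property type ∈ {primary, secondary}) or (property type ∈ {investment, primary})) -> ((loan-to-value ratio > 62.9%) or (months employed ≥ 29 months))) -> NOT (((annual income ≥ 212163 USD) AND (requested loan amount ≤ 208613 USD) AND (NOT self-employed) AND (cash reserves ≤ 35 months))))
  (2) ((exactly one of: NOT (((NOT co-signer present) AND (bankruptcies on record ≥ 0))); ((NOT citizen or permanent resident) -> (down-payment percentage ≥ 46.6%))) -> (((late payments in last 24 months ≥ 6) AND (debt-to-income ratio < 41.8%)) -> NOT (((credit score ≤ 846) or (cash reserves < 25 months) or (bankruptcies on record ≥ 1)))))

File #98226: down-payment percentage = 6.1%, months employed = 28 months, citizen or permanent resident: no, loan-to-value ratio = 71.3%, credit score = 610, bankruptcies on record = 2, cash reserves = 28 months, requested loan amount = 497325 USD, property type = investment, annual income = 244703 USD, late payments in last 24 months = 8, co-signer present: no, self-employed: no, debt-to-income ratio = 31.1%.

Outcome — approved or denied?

Atomic conditions:
  property type ∈ {primary, secondary}: investment is not in the set → false
  property type ∈ {investment, primary}: investment is in the set → true
  loan-to-value ratio > 62.9%: 71.3 > 62.9 is true
  months employed ≥ 29 months: 28 ≥ 29 is false
  annual income ≥ 212163 USD: 244703 ≥ 212163 is true
  requested loan amount ≤ 208613 USD: 497325 ≤ 208613 is false
  NOT self-employed: no → true
  cash reserves ≤ 35 months: 28 ≤ 35 is true
  NOT co-signer present: no → true
  bankruptcies on record ≥ 0: 2 ≥ 0 is true
  NOT citizen or permanent resident: no → true
  down-payment percentage ≥ 46.6%: 6.1 ≥ 46.6 is false
  late payments in last 24 months ≥ 6: 8 ≥ 6 is true
  debt-to-income ratio < 41.8%: 31.1 < 41.8 is true
  credit score ≤ 846: 610 ≤ 846 is true
  cash reserves < 25 months: 28 < 25 is false
  bankruptcies on record ≥ 1: 2 ≥ 1 is true
Combine:
[1.1.1] false OR true = true
[1.1.2] true OR false = true
[1.1] true → true = true
[1.2.1] true AND false AND true AND true = false
[1.2] NOT false = true
[1] true → true = true
[2.1.1.1] true AND true = true
[2.1.1] NOT true = false
[2.1.2] true → false = false
[2.1] exactly-one(false, false) = false
[2.2.1] true AND true = true
[2.2.2.1] true OR false OR true = true
[2.2.2] NOT true = false
[2.2] true → false = false
[2] false → false (antecedent false ⇒ implication holds) = true
[root] true AND true = true
Overall: true → approved

Approved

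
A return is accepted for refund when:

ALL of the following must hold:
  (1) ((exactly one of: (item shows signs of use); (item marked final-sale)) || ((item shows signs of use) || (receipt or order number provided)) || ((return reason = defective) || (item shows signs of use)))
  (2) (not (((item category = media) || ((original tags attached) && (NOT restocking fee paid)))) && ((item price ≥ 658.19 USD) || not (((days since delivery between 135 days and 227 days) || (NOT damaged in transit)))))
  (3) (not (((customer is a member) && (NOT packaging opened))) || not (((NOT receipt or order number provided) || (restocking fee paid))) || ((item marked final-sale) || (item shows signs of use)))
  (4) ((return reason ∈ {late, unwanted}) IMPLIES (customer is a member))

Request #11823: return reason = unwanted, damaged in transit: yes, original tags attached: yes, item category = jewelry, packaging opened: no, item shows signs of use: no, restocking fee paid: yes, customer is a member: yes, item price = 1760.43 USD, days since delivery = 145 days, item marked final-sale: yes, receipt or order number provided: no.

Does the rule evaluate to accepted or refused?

Accepted

Atomic conditions:
  item shows signs of use: no → false
  item marked final-sale: yes → true
  receipt or order number provided: no → false
  return reason = defective: unwanted == defective is false
  item category = media: jewelry == media is false
  original tags attached: yes → true
  NOT restocking fee paid: yes → false
  item price ≥ 658.19 USD: 1760.43 ≥ 658.19 is true
  days since delivery between 135 days and 227 days: 145 in [135, 227] is true
  NOT damaged in transit: yes → false
  customer is a member: yes → true
  NOT packaging opened: no → true
  NOT receipt or order number provided: no → true
  restocking fee paid: yes → true
  return reason ∈ {late, unwanted}: unwanted is in the set → true
Combine:
[1.1] exactly-one(false, true) = true
[1.2] false OR false = false
[1.3] false OR false = false
[1] true OR false OR false = true
[2.1.1.2] true AND false = false
[2.1.1] false OR false = false
[2.1] NOT false = true
[2.2.2.1] true OR false = true
[2.2.2] NOT true = false
[2.2] true OR false = true
[2] true AND true = true
[3.1.1] true AND true = true
[3.1] NOT true = false
[3.2.1] true OR true = true
[3.2] NOT true = false
[3.3] true OR false = true
[3] false OR false OR true = true
[4] true → true = true
[root] true AND true AND true AND true = true
Overall: true → accepted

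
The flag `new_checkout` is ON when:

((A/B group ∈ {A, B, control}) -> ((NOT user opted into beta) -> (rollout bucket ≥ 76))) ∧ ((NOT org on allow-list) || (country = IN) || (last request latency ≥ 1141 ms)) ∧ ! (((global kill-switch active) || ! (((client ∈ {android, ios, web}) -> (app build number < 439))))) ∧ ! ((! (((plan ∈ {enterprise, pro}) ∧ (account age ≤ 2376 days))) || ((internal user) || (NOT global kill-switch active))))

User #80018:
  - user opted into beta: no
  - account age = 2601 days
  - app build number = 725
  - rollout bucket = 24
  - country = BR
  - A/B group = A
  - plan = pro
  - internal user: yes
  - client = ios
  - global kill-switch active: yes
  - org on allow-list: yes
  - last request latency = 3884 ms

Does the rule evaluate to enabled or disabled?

Atomic conditions:
  A/B group ∈ {A, B, control}: A is in the set → true
  NOT user opted into beta: no → true
  rollout bucket ≥ 76: 24 ≥ 76 is false
  NOT org on allow-list: yes → false
  country = IN: BR == IN is false
  last request latency ≥ 1141 ms: 3884 ≥ 1141 is true
  global kill-switch active: yes → true
  client ∈ {android, ios, web}: ios is in the set → true
  app build number < 439: 725 < 439 is false
  plan ∈ {enterprise, pro}: pro is in the set → true
  account age ≤ 2376 days: 2601 ≤ 2376 is false
  internal user: yes → true
  NOT global kill-switch active: yes → false
Combine:
[1.2] true → false = false
[1] true → false = false
[2] false OR false OR true = true
[3.1.2.1] true → false = false
[3.1.2] NOT false = true
[3.1] true OR true = true
[3] NOT true = false
[4.1.1.1] true AND false = false
[4.1.1] NOT false = true
[4.1.2] true OR false = true
[4.1] true OR true = true
[4] NOT true = false
[root] false AND true AND false AND false = false
Overall: false → disabled

Disabled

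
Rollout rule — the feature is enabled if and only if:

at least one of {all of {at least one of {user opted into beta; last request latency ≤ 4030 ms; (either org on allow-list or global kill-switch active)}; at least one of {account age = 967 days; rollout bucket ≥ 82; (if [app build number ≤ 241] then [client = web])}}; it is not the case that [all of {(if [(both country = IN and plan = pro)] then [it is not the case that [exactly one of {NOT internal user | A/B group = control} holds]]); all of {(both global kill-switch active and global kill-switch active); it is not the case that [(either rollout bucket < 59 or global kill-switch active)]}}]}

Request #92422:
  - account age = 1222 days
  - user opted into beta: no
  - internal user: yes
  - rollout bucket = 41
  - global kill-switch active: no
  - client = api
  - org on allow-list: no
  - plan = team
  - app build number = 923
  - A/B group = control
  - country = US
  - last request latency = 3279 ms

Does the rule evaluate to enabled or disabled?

Atomic conditions:
  user opted into beta: no → false
  last request latency ≤ 4030 ms: 3279 ≤ 4030 is true
  org on allow-list: no → false
  global kill-switch active: no → false
  account age = 967 days: 1222 == 967 is false
  rollout bucket ≥ 82: 41 ≥ 82 is false
  app build number ≤ 241: 923 ≤ 241 is false
  client = web: api == web is false
  country = IN: US == IN is false
  plan = pro: team == pro is false
  NOT internal user: yes → false
  A/B group = control: control == control is true
  rollout bucket < 59: 41 < 59 is true
Combine:
[1.1.3] false OR false = false
[1.1] false OR true OR false = true
[1.2.3] false → false (antecedent false ⇒ implication holds) = true
[1.2] false OR false OR true = true
[1] true AND true = true
[2.1.1.1] false AND false = false
[2.1.1.2.1] exactly-one(false, true) = true
[2.1.1.2] NOT true = false
[2.1.1] false → false (antecedent false ⇒ implication holds) = true
[2.1.2.1] false AND false = false
[2.1.2.2.1] true OR false = true
[2.1.2.2] NOT true = false
[2.1.2] false AND false = false
[2.1] true AND false = false
[2] NOT false = true
[root] true OR true = true
Overall: true → enabled

Enabled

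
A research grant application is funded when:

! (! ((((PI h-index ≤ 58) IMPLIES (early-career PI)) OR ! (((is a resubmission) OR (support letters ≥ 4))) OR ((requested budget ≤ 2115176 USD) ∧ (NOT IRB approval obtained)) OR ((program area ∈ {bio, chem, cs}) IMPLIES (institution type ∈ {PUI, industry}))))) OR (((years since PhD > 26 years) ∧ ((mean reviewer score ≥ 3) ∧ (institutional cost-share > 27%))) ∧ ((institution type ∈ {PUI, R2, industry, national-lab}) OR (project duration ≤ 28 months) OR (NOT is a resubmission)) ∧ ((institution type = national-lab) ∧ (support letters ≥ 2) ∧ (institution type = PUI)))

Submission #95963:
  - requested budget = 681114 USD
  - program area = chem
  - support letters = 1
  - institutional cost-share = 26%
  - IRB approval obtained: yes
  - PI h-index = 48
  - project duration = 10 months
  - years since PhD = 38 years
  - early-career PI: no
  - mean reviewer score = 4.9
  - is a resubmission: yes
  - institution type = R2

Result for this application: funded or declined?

Declined

Atomic conditions:
  PI h-index ≤ 58: 48 ≤ 58 is true
  early-career PI: no → false
  is a resubmission: yes → true
  support letters ≥ 4: 1 ≥ 4 is false
  requested budget ≤ 2115176 USD: 681114 ≤ 2115176 is true
  NOT IRB approval obtained: yes → false
  program area ∈ {bio, chem, cs}: chem is in the set → true
  institution type ∈ {PUI, industry}: R2 is not in the set → false
  years since PhD > 26 years: 38 > 26 is true
  mean reviewer score ≥ 3: 4.9 ≥ 3 is true
  institutional cost-share > 27%: 26 > 27 is false
  institution type ∈ {PUI, R2, industry, national-lab}: R2 is in the set → true
  project duration ≤ 28 months: 10 ≤ 28 is true
  NOT is a resubmission: yes → false
  institution type = national-lab: R2 == national-lab is false
  support letters ≥ 2: 1 ≥ 2 is false
  institution type = PUI: R2 == PUI is false
Combine:
[1.1.1.1] true → false = false
[1.1.1.2.1] true OR false = true
[1.1.1.2] NOT true = false
[1.1.1.3] true AND false = false
[1.1.1.4] true → false = false
[1.1.1] false OR false OR false OR false = false
[1.1] NOT false = true
[1] NOT true = false
[2.1.2] true AND false = false
[2.1] true AND false = false
[2.2] true OR true OR false = true
[2.3] false AND false AND false = false
[2] false AND true AND false = false
[root] false OR false = false
Overall: false → declined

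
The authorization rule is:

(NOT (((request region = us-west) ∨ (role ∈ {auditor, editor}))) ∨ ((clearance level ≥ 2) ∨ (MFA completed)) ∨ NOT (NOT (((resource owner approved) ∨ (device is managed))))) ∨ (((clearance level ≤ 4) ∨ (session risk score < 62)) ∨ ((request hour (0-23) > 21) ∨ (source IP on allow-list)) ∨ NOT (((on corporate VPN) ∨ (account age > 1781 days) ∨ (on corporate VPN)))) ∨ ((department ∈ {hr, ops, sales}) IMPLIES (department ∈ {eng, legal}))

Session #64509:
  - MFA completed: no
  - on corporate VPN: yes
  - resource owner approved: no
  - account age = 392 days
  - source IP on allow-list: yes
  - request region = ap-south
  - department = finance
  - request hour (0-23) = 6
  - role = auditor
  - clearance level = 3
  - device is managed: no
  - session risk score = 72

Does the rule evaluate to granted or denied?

Granted

Atomic conditions:
  request region = us-west: ap-south == us-west is false
  role ∈ {auditor, editor}: auditor is in the set → true
  clearance level ≥ 2: 3 ≥ 2 is true
  MFA completed: no → false
  resource owner approved: no → false
  device is managed: no → false
  clearance level ≤ 4: 3 ≤ 4 is true
  session risk score < 62: 72 < 62 is false
  request hour (0-23) > 21: 6 > 21 is false
  source IP on allow-list: yes → true
  on corporate VPN: yes → true
  account age > 1781 days: 392 > 1781 is false
  department ∈ {hr, ops, sales}: finance is not in the set → false
  department ∈ {eng, legal}: finance is not in the set → false
Combine:
[1.1.1] false OR true = true
[1.1] NOT true = false
[1.2] true OR false = true
[1.3.1.1] false OR false = false
[1.3.1] NOT false = true
[1.3] NOT true = false
[1] false OR true OR false = true
[2.1] true OR false = true
[2.2] false OR true = true
[2.3.1] true OR false OR true = true
[2.3] NOT true = false
[2] true OR true OR false = true
[3] false → false (antecedent false ⇒ implication holds) = true
[root] true OR true OR true = true
Overall: true → granted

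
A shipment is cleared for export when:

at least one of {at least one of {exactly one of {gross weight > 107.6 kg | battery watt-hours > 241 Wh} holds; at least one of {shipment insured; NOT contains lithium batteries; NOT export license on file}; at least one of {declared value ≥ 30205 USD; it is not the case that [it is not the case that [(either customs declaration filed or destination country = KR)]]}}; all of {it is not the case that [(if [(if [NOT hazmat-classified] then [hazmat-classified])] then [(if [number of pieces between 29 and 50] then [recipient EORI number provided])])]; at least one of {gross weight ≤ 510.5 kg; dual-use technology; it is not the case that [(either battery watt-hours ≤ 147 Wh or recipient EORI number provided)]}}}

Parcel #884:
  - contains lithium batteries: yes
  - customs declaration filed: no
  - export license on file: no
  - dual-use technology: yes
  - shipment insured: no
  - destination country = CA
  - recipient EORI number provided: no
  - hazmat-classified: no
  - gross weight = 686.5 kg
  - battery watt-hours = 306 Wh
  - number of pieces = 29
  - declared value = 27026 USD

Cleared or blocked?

Atomic conditions:
  gross weight > 107.6 kg: 686.5 > 107.6 is true
  battery watt-hours > 241 Wh: 306 > 241 is true
  shipment insured: no → false
  NOT contains lithium batteries: yes → false
  NOT export license on file: no → true
  declared value ≥ 30205 USD: 27026 ≥ 30205 is false
  customs declaration filed: no → false
  destination country = KR: CA == KR is false
  NOT hazmat-classified: no → true
  hazmat-classified: no → false
  number of pieces between 29 and 50: 29 in [29, 50] is true
  recipient EORI number provided: no → false
  gross weight ≤ 510.5 kg: 686.5 ≤ 510.5 is false
  dual-use technology: yes → true
  battery watt-hours ≤ 147 Wh: 306 ≤ 147 is false
Combine:
[1.1] exactly-one(true, true) = false
[1.2] false OR false OR true = true
[1.3.2.1.1] false OR false = false
[1.3.2.1] NOT false = true
[1.3.2] NOT true = false
[1.3] false OR false = false
[1] false OR true OR false = true
[2.1.1.1] true → false = false
[2.1.1.2] true → false = false
[2.1.1] false → false (antecedent false ⇒ implication holds) = true
[2.1] NOT true = false
[2.2.3.1] false OR false = false
[2.2.3] NOT false = true
[2.2] false OR true OR true = true
[2] false AND true = false
[root] true OR false = true
Overall: true → cleared

Cleared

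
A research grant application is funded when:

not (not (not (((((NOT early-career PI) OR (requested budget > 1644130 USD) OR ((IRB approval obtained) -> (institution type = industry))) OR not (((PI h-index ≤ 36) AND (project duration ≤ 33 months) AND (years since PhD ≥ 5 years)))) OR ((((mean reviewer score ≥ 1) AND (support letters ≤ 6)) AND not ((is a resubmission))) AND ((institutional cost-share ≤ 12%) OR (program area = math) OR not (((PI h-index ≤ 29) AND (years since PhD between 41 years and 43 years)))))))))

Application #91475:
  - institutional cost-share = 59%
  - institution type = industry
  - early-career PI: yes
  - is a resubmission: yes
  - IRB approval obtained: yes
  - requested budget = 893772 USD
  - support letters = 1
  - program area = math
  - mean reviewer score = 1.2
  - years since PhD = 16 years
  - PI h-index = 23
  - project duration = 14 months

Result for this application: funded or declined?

Declined

Atomic conditions:
  NOT early-career PI: yes → false
  requested budget > 1644130 USD: 893772 > 1644130 is false
  IRB approval obtained: yes → true
  institution type = industry: industry == industry is true
  PI h-index ≤ 36: 23 ≤ 36 is true
  project duration ≤ 33 months: 14 ≤ 33 is true
  years since PhD ≥ 5 years: 16 ≥ 5 is true
  mean reviewer score ≥ 1: 1.2 ≥ 1 is true
  support letters ≤ 6: 1 ≤ 6 is true
  is a resubmission: yes → true
  institutional cost-share ≤ 12%: 59 ≤ 12 is false
  program area = math: math == math is true
  PI h-index ≤ 29: 23 ≤ 29 is true
  years since PhD between 41 years and 43 years: 16 in [41, 43] is false
Combine:
[1.1.1.1.1.3] true → true = true
[1.1.1.1.1] false OR false OR true = true
[1.1.1.1.2.1] true AND true AND true = true
[1.1.1.1.2] NOT true = false
[1.1.1.1] true OR false = true
[1.1.1.2.1.1] true AND true = true
[1.1.1.2.1.2] NOT true = false
[1.1.1.2.1] true AND false = false
[1.1.1.2.2.3.1] true AND false = false
[1.1.1.2.2.3] NOT false = true
[1.1.1.2.2] false OR true OR true = true
[1.1.1.2] false AND true = false
[1.1.1] true OR false = true
[1.1] NOT true = false
[1] NOT false = true
[root] NOT true = false
Overall: false → declined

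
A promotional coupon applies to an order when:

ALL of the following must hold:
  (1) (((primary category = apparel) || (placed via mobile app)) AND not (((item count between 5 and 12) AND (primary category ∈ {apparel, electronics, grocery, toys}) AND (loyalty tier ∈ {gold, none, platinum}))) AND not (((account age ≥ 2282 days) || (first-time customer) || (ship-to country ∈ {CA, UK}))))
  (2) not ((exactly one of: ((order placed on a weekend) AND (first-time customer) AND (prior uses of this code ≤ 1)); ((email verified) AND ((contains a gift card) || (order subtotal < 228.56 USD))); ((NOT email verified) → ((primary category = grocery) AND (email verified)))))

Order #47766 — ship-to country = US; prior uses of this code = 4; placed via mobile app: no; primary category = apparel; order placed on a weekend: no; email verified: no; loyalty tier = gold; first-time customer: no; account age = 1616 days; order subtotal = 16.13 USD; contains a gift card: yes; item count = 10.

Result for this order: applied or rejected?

Atomic conditions:
  primary category = apparel: apparel == apparel is true
  placed via mobile app: no → false
  item count between 5 and 12: 10 in [5, 12] is true
  primary category ∈ {apparel, electronics, grocery, toys}: apparel is in the set → true
  loyalty tier ∈ {gold, none, platinum}: gold is in the set → true
  account age ≥ 2282 days: 1616 ≥ 2282 is false
  first-time customer: no → false
  ship-to country ∈ {CA, UK}: US is not in the set → false
  order placed on a weekend: no → false
  prior uses of this code ≤ 1: 4 ≤ 1 is false
  email verified: no → false
  contains a gift card: yes → true
  order subtotal < 228.56 USD: 16.13 < 228.56 is true
  NOT email verified: no → true
  primary category = grocery: apparel == grocery is false
Combine:
[1.1] true OR false = true
[1.2.1] true AND true AND true = true
[1.2] NOT true = false
[1.3.1] false OR false OR false = false
[1.3] NOT false = true
[1] true AND false AND true = false
[2.1.1] false AND false AND false = false
[2.1.2.2] true OR true = true
[2.1.2] false AND true = false
[2.1.3.2] false AND false = false
[2.1.3] true → false = false
[2.1] exactly-one(false, false, false) = false
[2] NOT false = true
[root] false AND true = false
Overall: false → rejected

Rejected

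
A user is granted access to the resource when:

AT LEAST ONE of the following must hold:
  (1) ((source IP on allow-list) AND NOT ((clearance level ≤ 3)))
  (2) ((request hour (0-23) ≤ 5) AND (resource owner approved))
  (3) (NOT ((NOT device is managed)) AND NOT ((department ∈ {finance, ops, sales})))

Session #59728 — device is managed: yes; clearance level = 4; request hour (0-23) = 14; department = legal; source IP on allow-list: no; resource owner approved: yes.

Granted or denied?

Granted

Atomic conditions:
  source IP on allow-list: no → false
  clearance level ≤ 3: 4 ≤ 3 is false
  request hour (0-23) ≤ 5: 14 ≤ 5 is false
  resource owner approved: yes → true
  NOT device is managed: yes → false
  department ∈ {finance, ops, sales}: legal is not in the set → false
Combine:
[1.2] NOT false = true
[1] false AND true = false
[2] false AND true = false
[3.1] NOT false = true
[3.2] NOT false = true
[3] true AND true = true
[root] false OR false OR true = true
Overall: true → granted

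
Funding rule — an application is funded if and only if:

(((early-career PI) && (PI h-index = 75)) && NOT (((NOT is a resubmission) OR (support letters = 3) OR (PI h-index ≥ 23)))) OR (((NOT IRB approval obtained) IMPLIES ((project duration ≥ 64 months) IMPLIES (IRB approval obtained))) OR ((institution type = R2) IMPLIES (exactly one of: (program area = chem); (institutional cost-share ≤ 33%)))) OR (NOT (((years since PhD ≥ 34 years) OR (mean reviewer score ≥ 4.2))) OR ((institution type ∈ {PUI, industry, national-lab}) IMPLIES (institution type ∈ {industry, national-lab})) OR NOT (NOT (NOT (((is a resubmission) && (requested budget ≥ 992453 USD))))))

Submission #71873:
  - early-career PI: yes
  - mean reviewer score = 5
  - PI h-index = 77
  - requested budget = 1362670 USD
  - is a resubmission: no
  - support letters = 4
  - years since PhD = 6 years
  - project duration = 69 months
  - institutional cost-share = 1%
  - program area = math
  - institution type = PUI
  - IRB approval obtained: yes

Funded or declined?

Atomic conditions:
  early-career PI: yes → true
  PI h-index = 75: 77 == 75 is false
  NOT is a resubmission: no → true
  support letters = 3: 4 == 3 is false
  PI h-index ≥ 23: 77 ≥ 23 is true
  NOT IRB approval obtained: yes → false
  project duration ≥ 64 months: 69 ≥ 64 is true
  IRB approval obtained: yes → true
  institution type = R2: PUI == R2 is false
  program area = chem: math == chem is false
  institutional cost-share ≤ 33%: 1 ≤ 33 is true
  years since PhD ≥ 34 years: 6 ≥ 34 is false
  mean reviewer score ≥ 4.2: 5 ≥ 4.2 is true
  institution type ∈ {PUI, industry, national-lab}: PUI is in the set → true
  institution type ∈ {industry, national-lab}: PUI is not in the set → false
  is a resubmission: no → false
  requested budget ≥ 992453 USD: 1362670 ≥ 992453 is true
Combine:
[1.1] true AND false = false
[1.2.1] true OR false OR true = true
[1.2] NOT true = false
[1] false AND false = false
[2.1.2] true → true = true
[2.1] false → true (antecedent false ⇒ implication holds) = true
[2.2.2] exactly-one(false, true) = true
[2.2] false → true (antecedent false ⇒ implication holds) = true
[2] true OR true = true
[3.1.1] false OR true = true
[3.1] NOT true = false
[3.2] true → false = false
[3.3.1.1.1] false AND true = false
[3.3.1.1] NOT false = true
[3.3.1] NOT true = false
[3.3] NOT false = true
[3] false OR false OR true = true
[root] false OR true OR true = true
Overall: true → funded

Funded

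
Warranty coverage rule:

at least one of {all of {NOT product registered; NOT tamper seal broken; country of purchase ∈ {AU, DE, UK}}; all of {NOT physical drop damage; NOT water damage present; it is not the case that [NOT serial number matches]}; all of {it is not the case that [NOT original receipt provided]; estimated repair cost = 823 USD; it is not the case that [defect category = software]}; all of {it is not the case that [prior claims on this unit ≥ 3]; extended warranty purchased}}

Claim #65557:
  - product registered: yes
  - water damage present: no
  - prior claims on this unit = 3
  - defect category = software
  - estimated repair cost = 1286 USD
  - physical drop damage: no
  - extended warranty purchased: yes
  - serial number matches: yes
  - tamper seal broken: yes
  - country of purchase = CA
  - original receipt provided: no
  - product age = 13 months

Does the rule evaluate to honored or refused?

Atomic conditions:
  NOT product registered: yes → false
  NOT tamper seal broken: yes → false
  country of purchase ∈ {AU, DE, UK}: CA is not in the set → false
  NOT physical drop damage: no → true
  NOT water damage present: no → true
  NOT serial number matches: yes → false
  NOT original receipt provided: no → true
  estimated repair cost = 823 USD: 1286 == 823 is false
  defect category = software: software == software is true
  prior claims on this unit ≥ 3: 3 ≥ 3 is true
  extended warranty purchased: yes → true
Combine:
[1] false AND false AND false = false
[2.3] NOT false = true
[2] true AND true AND true = true
[3.1] NOT true = false
[3.3] NOT true = false
[3] false AND false AND false = false
[4.1] NOT true = false
[4] false AND true = false
[root] false OR true OR false OR false = true
Overall: true → honored

Honored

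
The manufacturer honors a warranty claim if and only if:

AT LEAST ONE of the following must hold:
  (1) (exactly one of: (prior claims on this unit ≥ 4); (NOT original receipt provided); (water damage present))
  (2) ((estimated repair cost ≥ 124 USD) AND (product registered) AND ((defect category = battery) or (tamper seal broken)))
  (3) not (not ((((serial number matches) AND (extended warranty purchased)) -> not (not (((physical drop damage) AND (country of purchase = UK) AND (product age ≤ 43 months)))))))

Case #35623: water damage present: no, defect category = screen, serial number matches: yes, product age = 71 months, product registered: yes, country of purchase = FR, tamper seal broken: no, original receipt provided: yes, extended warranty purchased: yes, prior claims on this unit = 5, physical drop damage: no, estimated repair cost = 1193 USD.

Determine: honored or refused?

Honored

Atomic conditions:
  prior claims on this unit ≥ 4: 5 ≥ 4 is true
  NOT original receipt provided: yes → false
  water damage present: no → false
  estimated repair cost ≥ 124 USD: 1193 ≥ 124 is true
  product registered: yes → true
  defect category = battery: screen == battery is false
  tamper seal broken: no → false
  serial number matches: yes → true
  extended warranty purchased: yes → true
  physical drop damage: no → false
  country of purchase = UK: FR == UK is false
  product age ≤ 43 months: 71 ≤ 43 is false
Combine:
[1] exactly-one(true, false, false) = true
[2.3] false OR false = false
[2] true AND true AND false = false
[3.1.1.1] true AND true = true
[3.1.1.2.1.1] false AND false AND false = false
[3.1.1.2.1] NOT false = true
[3.1.1.2] NOT true = false
[3.1.1] true → false = false
[3.1] NOT false = true
[3] NOT true = false
[root] true OR false OR false = true
Overall: true → honored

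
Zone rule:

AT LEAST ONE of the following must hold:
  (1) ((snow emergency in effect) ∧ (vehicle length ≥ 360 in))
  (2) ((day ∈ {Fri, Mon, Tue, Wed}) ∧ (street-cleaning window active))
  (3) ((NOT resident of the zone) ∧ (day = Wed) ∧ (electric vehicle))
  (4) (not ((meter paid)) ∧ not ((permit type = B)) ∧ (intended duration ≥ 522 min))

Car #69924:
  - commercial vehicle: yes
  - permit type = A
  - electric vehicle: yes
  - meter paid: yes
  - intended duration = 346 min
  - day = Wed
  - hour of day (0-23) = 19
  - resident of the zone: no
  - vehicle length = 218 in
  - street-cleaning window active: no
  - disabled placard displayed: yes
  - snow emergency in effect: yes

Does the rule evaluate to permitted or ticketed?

Atomic conditions:
  snow emergency in effect: yes → true
  vehicle length ≥ 360 in: 218 ≥ 360 is false
  day ∈ {Fri, Mon, Tue, Wed}: Wed is in the set → true
  street-cleaning window active: no → false
  NOT resident of the zone: no → true
  day = Wed: Wed == Wed is true
  electric vehicle: yes → true
  meter paid: yes → true
  permit type = B: A == B is false
  intended duration ≥ 522 min: 346 ≥ 522 is false
Combine:
[1] true AND false = false
[2] true AND false = false
[3] true AND true AND true = true
[4.1] NOT true = false
[4.2] NOT false = true
[4] false AND true AND false = false
[root] false OR false OR true OR false = true
Overall: true → permitted

Permitted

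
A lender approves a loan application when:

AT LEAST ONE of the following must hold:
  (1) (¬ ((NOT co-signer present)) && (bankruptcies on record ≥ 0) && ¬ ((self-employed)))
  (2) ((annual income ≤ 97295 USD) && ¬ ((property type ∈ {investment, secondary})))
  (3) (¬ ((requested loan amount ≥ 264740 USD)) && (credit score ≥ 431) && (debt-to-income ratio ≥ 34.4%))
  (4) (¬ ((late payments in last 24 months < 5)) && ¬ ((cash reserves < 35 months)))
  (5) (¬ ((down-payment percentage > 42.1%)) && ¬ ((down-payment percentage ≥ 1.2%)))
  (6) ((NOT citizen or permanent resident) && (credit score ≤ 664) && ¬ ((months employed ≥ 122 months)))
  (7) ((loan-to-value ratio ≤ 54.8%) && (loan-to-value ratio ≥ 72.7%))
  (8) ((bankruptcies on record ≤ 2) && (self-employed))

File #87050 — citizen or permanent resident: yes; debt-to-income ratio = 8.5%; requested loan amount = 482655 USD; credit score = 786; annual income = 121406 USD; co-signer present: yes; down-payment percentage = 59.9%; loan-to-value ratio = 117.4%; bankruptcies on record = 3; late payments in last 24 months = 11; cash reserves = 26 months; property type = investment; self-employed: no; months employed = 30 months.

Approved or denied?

Approved

Atomic conditions:
  NOT co-signer present: yes → false
  bankruptcies on record ≥ 0: 3 ≥ 0 is true
  self-employed: no → false
  annual income ≤ 97295 USD: 121406 ≤ 97295 is false
  property type ∈ {investment, secondary}: investment is in the set → true
  requested loan amount ≥ 264740 USD: 482655 ≥ 264740 is true
  credit score ≥ 431: 786 ≥ 431 is true
  debt-to-income ratio ≥ 34.4%: 8.5 ≥ 34.4 is false
  late payments in last 24 months < 5: 11 < 5 is false
  cash reserves < 35 months: 26 < 35 is true
  down-payment percentage > 42.1%: 59.9 > 42.1 is true
  down-payment percentage ≥ 1.2%: 59.9 ≥ 1.2 is true
  NOT citizen or permanent resident: yes → false
  credit score ≤ 664: 786 ≤ 664 is false
  months employed ≥ 122 months: 30 ≥ 122 is false
  loan-to-value ratio ≤ 54.8%: 117.4 ≤ 54.8 is false
  loan-to-value ratio ≥ 72.7%: 117.4 ≥ 72.7 is true
  bankruptcies on record ≤ 2: 3 ≤ 2 is false
Combine:
[1.1] NOT false = true
[1.3] NOT false = true
[1] true AND true AND true = true
[2.2] NOT true = false
[2] false AND false = false
[3.1] NOT true = false
[3] false AND true AND false = false
[4.1] NOT false = true
[4.2] NOT true = false
[4] true AND false = false
[5.1] NOT true = false
[5.2] NOT true = false
[5] false AND false = false
[6.3] NOT false = true
[6] false AND false AND true = false
[7] false AND true = false
[8] false AND false = false
[root] true OR false OR false OR false OR false OR false OR false OR false = true
Overall: true → approved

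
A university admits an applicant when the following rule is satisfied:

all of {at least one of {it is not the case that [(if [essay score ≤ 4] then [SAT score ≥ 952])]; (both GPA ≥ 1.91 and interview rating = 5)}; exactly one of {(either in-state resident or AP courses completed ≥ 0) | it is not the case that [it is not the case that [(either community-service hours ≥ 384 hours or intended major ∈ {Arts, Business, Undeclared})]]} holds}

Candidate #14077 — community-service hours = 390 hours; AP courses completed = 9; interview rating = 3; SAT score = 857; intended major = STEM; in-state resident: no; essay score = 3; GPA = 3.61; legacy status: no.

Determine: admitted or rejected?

Rejected

Atomic conditions:
  essay score ≤ 4: 3 ≤ 4 is true
  SAT score ≥ 952: 857 ≥ 952 is false
  GPA ≥ 1.91: 3.61 ≥ 1.91 is true
  interview rating = 5: 3 == 5 is false
  in-state resident: no → false
  AP courses completed ≥ 0: 9 ≥ 0 is true
  community-service hours ≥ 384 hours: 390 ≥ 384 is true
  intended major ∈ {Arts, Business, Undeclared}: STEM is not in the set → false
Combine:
[1.1.1] true → false = false
[1.1] NOT false = true
[1.2] true AND false = false
[1] true OR false = true
[2.1] false OR true = true
[2.2.1.1] true OR false = true
[2.2.1] NOT true = false
[2.2] NOT false = true
[2] exactly-one(true, true) = false
[root] true AND false = false
Overall: false → rejected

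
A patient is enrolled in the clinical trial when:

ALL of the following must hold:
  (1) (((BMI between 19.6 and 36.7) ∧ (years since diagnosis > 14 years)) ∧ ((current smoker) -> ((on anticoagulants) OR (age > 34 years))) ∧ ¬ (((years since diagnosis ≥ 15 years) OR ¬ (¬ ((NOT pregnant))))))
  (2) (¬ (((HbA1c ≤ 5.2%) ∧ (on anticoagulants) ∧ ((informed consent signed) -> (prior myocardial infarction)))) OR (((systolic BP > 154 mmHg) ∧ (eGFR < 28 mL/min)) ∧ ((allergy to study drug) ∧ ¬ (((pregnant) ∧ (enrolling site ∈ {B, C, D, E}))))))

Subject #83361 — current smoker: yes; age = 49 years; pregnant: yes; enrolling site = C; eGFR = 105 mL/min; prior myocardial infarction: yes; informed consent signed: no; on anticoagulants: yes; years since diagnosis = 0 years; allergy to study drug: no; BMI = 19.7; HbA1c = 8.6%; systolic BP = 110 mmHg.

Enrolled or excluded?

Excluded

Atomic conditions:
  BMI between 19.6 and 36.7: 19.7 in [19.6, 36.7] is true
  years since diagnosis > 14 years: 0 > 14 is false
  current smoker: yes → true
  on anticoagulants: yes → true
  age > 34 years: 49 > 34 is true
  years since diagnosis ≥ 15 years: 0 ≥ 15 is false
  NOT pregnant: yes → false
  HbA1c ≤ 5.2%: 8.6 ≤ 5.2 is false
  informed consent signed: no → false
  prior myocardial infarction: yes → true
  systolic BP > 154 mmHg: 110 > 154 is false
  eGFR < 28 mL/min: 105 < 28 is false
  allergy to study drug: no → false
  pregnant: yes → true
  enrolling site ∈ {B, C, D, E}: C is in the set → true
Combine:
[1.1] true AND false = false
[1.2.2] true OR true = true
[1.2] true → true = true
[1.3.1.2.1] NOT false = true
[1.3.1.2] NOT true = false
[1.3.1] false OR false = false
[1.3] NOT false = true
[1] false AND true AND true = false
[2.1.1.3] false → true (antecedent false ⇒ implication holds) = true
[2.1.1] false AND true AND true = false
[2.1] NOT false = true
[2.2.1] false AND false = false
[2.2.2.2.1] true AND true = true
[2.2.2.2] NOT true = false
[2.2.2] false AND false = false
[2.2] false AND false = false
[2] true OR false = true
[root] false AND true = false
Overall: false → excluded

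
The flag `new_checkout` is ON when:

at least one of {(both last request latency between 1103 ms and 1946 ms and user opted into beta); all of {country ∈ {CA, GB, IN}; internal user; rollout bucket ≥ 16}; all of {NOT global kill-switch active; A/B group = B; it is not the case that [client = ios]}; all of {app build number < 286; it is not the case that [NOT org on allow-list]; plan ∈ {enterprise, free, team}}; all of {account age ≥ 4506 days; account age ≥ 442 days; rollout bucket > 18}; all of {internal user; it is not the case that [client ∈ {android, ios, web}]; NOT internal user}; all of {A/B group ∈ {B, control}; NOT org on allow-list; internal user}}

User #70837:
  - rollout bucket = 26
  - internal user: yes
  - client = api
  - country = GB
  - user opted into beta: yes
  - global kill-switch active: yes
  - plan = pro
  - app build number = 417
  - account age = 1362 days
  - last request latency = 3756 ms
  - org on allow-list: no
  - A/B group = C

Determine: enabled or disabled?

Atomic conditions:
  last request latency between 1103 ms and 1946 ms: 3756 in [1103, 1946] is false
  user opted into beta: yes → true
  country ∈ {CA, GB, IN}: GB is in the set → true
  internal user: yes → true
  rollout bucket ≥ 16: 26 ≥ 16 is true
  NOT global kill-switch active: yes → false
  A/B group = B: C == B is false
  client = ios: api == ios is false
  app build number < 286: 417 < 286 is false
  NOT org on allow-list: no → true
  plan ∈ {enterprise, free, team}: pro is not in the set → false
  account age ≥ 4506 days: 1362 ≥ 4506 is false
  account age ≥ 442 days: 1362 ≥ 442 is true
  rollout bucket > 18: 26 > 18 is true
  client ∈ {android, ios, web}: api is not in the set → false
  NOT internal user: yes → false
  A/B group ∈ {B, control}: C is not in the set → false
Combine:
[1] false AND true = false
[2] true AND true AND true = true
[3.3] NOT false = true
[3] false AND false AND true = false
[4.2] NOT true = false
[4] false AND false AND false = false
[5] false AND true AND true = false
[6.2] NOT false = true
[6] true AND true AND false = false
[7] false AND true AND true = false
[root] false OR true OR false OR false OR false OR false OR false = true
Overall: true → enabled

Enabled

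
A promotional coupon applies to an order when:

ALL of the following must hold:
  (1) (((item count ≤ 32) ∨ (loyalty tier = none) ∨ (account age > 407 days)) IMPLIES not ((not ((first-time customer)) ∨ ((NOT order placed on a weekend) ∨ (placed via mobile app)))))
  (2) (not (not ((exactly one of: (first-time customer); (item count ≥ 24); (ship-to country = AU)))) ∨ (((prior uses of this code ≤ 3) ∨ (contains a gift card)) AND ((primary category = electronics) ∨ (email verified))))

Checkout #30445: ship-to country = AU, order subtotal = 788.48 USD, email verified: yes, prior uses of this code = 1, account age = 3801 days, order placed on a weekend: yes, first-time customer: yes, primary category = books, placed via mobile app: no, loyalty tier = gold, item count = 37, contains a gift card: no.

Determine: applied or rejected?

Applied

Atomic conditions:
  item count ≤ 32: 37 ≤ 32 is false
  loyalty tier = none: gold == none is false
  account age > 407 days: 3801 > 407 is true
  first-time customer: yes → true
  NOT order placed on a weekend: yes → false
  placed via mobile app: no → false
  item count ≥ 24: 37 ≥ 24 is true
  ship-to country = AU: AU == AU is true
  prior uses of this code ≤ 3: 1 ≤ 3 is true
  contains a gift card: no → false
  primary category = electronics: books == electronics is false
  email verified: yes → true
Combine:
[1.1] false OR false OR true = true
[1.2.1.1] NOT true = false
[1.2.1.2] false OR false = false
[1.2.1] false OR false = false
[1.2] NOT false = true
[1] true → true = true
[2.1.1.1] exactly-one(true, true, true) = false
[2.1.1] NOT false = true
[2.1] NOT true = false
[2.2.1] true OR false = true
[2.2.2] false OR true = true
[2.2] true AND true = true
[2] false OR true = true
[root] true AND true = true
Overall: true → applied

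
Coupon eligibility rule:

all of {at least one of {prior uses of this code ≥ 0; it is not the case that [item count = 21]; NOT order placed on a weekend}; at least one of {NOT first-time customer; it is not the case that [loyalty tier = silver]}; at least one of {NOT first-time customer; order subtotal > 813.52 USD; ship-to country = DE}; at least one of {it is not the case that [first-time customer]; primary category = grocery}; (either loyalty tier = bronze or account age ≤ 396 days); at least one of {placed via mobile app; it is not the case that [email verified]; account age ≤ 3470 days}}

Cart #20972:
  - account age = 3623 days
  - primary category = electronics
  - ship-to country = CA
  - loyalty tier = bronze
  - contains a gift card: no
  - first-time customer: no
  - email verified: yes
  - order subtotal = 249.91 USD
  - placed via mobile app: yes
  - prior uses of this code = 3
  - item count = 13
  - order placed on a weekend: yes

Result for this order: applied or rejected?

Applied

Atomic conditions:
  prior uses of this code ≥ 0: 3 ≥ 0 is true
  item count = 21: 13 == 21 is false
  NOT order placed on a weekend: yes → false
  NOT first-time customer: no → true
  loyalty tier = silver: bronze == silver is false
  order subtotal > 813.52 USD: 249.91 > 813.52 is false
  ship-to country = DE: CA == DE is false
  first-time customer: no → false
  primary category = grocery: electronics == grocery is false
  loyalty tier = bronze: bronze == bronze is true
  account age ≤ 396 days: 3623 ≤ 396 is false
  placed via mobile app: yes → true
  email verified: yes → true
  account age ≤ 3470 days: 3623 ≤ 3470 is false
Combine:
[1.2] NOT false = true
[1] true OR true OR false = true
[2.2] NOT false = true
[2] true OR true = true
[3] true OR false OR false = true
[4.1] NOT false = true
[4] true OR false = true
[5] true OR false = true
[6.2] NOT true = false
[6] true OR false OR false = true
[root] true AND true AND true AND true AND true AND true = true
Overall: true → applied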